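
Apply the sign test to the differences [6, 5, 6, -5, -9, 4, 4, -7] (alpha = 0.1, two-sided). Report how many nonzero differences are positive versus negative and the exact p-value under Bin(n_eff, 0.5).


Step 1: Discard zero differences. Original n = 8; n_eff = number of nonzero differences = 8.
Nonzero differences (with sign): +6, +5, +6, -5, -9, +4, +4, -7
Step 2: Count signs: positive = 5, negative = 3.
Step 3: Under H0: P(positive) = 0.5, so the number of positives S ~ Bin(8, 0.5).
Step 4: Two-sided exact p-value = sum of Bin(8,0.5) probabilities at or below the observed probability = 0.726562.
Step 5: alpha = 0.1. fail to reject H0.

n_eff = 8, pos = 5, neg = 3, p = 0.726562, fail to reject H0.


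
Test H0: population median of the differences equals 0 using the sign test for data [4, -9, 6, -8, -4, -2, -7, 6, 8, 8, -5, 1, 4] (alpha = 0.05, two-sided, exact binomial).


Step 1: Discard zero differences. Original n = 13; n_eff = number of nonzero differences = 13.
Nonzero differences (with sign): +4, -9, +6, -8, -4, -2, -7, +6, +8, +8, -5, +1, +4
Step 2: Count signs: positive = 7, negative = 6.
Step 3: Under H0: P(positive) = 0.5, so the number of positives S ~ Bin(13, 0.5).
Step 4: Two-sided exact p-value = sum of Bin(13,0.5) probabilities at or below the observed probability = 1.000000.
Step 5: alpha = 0.05. fail to reject H0.

n_eff = 13, pos = 7, neg = 6, p = 1.000000, fail to reject H0.


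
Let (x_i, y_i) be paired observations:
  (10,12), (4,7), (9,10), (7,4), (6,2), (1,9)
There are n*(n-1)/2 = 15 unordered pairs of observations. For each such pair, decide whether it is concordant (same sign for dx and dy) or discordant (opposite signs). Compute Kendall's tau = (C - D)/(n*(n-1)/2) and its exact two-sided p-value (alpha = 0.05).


Step 1: Enumerate the 15 unordered pairs (i,j) with i<j and classify each by sign(x_j-x_i) * sign(y_j-y_i).
  (1,2):dx=-6,dy=-5->C; (1,3):dx=-1,dy=-2->C; (1,4):dx=-3,dy=-8->C; (1,5):dx=-4,dy=-10->C
  (1,6):dx=-9,dy=-3->C; (2,3):dx=+5,dy=+3->C; (2,4):dx=+3,dy=-3->D; (2,5):dx=+2,dy=-5->D
  (2,6):dx=-3,dy=+2->D; (3,4):dx=-2,dy=-6->C; (3,5):dx=-3,dy=-8->C; (3,6):dx=-8,dy=-1->C
  (4,5):dx=-1,dy=-2->C; (4,6):dx=-6,dy=+5->D; (5,6):dx=-5,dy=+7->D
Step 2: C = 10, D = 5, total pairs = 15.
Step 3: tau = (C - D)/(n(n-1)/2) = (10 - 5)/15 = 0.333333.
Step 4: Exact two-sided p-value (enumerate n! = 720 permutations of y under H0): p = 0.469444.
Step 5: alpha = 0.05. fail to reject H0.

tau_b = 0.3333 (C=10, D=5), p = 0.469444, fail to reject H0.


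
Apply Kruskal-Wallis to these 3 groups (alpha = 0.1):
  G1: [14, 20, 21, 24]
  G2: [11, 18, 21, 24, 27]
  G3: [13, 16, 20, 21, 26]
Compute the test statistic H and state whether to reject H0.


Step 1: Combine all N = 14 observations and assign midranks.
sorted (value, group, rank): (11,G2,1), (13,G3,2), (14,G1,3), (16,G3,4), (18,G2,5), (20,G1,6.5), (20,G3,6.5), (21,G1,9), (21,G2,9), (21,G3,9), (24,G1,11.5), (24,G2,11.5), (26,G3,13), (27,G2,14)
Step 2: Sum ranks within each group.
R_1 = 30 (n_1 = 4)
R_2 = 40.5 (n_2 = 5)
R_3 = 34.5 (n_3 = 5)
Step 3: H = 12/(N(N+1)) * sum(R_i^2/n_i) - 3(N+1)
     = 12/(14*15) * (30^2/4 + 40.5^2/5 + 34.5^2/5) - 3*15
     = 0.057143 * 791.1 - 45
     = 0.205714.
Step 4: Ties present; correction factor C = 1 - 36/(14^3 - 14) = 0.986813. Corrected H = 0.205714 / 0.986813 = 0.208463.
Step 5: Under H0, H ~ chi^2(2); p-value = 0.901017.
Step 6: alpha = 0.1. fail to reject H0.

H = 0.2085, df = 2, p = 0.901017, fail to reject H0.


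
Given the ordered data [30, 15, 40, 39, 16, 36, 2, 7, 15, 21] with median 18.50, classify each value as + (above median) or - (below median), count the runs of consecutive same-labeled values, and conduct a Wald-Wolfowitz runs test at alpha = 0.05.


Step 1: Compute median = 18.50; label A = above, B = below.
Labels in order: ABAABABBBA  (n_A = 5, n_B = 5)
Step 2: Count runs R = 7.
Step 3: Under H0 (random ordering), E[R] = 2*n_A*n_B/(n_A+n_B) + 1 = 2*5*5/10 + 1 = 6.0000.
        Var[R] = 2*n_A*n_B*(2*n_A*n_B - n_A - n_B) / ((n_A+n_B)^2 * (n_A+n_B-1)) = 2000/900 = 2.2222.
        SD[R] = 1.4907.
Step 4: Continuity-corrected z = (R - 0.5 - E[R]) / SD[R] = (7 - 0.5 - 6.0000) / 1.4907 = 0.3354.
Step 5: Two-sided p-value via normal approximation = 2*(1 - Phi(|z|)) = 0.737316.
Step 6: alpha = 0.05. fail to reject H0.

R = 7, z = 0.3354, p = 0.737316, fail to reject H0.


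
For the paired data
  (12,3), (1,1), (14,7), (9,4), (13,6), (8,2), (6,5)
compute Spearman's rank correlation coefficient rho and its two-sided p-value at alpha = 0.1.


Step 1: Rank x and y separately (midranks; no ties here).
rank(x): 12->5, 1->1, 14->7, 9->4, 13->6, 8->3, 6->2
rank(y): 3->3, 1->1, 7->7, 4->4, 6->6, 2->2, 5->5
Step 2: d_i = R_x(i) - R_y(i); compute d_i^2.
  (5-3)^2=4, (1-1)^2=0, (7-7)^2=0, (4-4)^2=0, (6-6)^2=0, (3-2)^2=1, (2-5)^2=9
sum(d^2) = 14.
Step 3: rho = 1 - 6*14 / (7*(7^2 - 1)) = 1 - 84/336 = 0.750000.
Step 4: Under H0, t = rho * sqrt((n-2)/(1-rho^2)) = 2.5355 ~ t(5).
Step 5: Two-sided p-value from the t-distribution with 5 df = 0.052181.
Step 6: alpha = 0.1. reject H0.

rho = 0.7500, p = 0.052181, reject H0 at alpha = 0.1.


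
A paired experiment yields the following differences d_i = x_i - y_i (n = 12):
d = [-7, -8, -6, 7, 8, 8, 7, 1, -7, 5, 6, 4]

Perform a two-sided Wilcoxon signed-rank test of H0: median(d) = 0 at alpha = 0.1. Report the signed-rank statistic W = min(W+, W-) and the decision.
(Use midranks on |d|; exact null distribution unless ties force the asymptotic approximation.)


Step 1: Drop any zero differences (none here) and take |d_i|.
|d| = [7, 8, 6, 7, 8, 8, 7, 1, 7, 5, 6, 4]
Step 2: Midrank |d_i| (ties get averaged ranks).
ranks: |7|->7.5, |8|->11, |6|->4.5, |7|->7.5, |8|->11, |8|->11, |7|->7.5, |1|->1, |7|->7.5, |5|->3, |6|->4.5, |4|->2
Step 3: Attach original signs; sum ranks with positive sign and with negative sign.
W+ = 7.5 + 11 + 11 + 7.5 + 1 + 3 + 4.5 + 2 = 47.5
W- = 7.5 + 11 + 4.5 + 7.5 = 30.5
(Check: W+ + W- = 78 should equal n(n+1)/2 = 78.)
Step 4: Test statistic W = min(W+, W-) = 30.5.
Step 5: Ties in |d|, so use the tie-corrected normal approximation.
        E[W] = n(n+1)/4 = 12*13/4 = 39.
        Tie groups: |d|=6 (t=2), |d|=7 (t=4), |d|=8 (t=3); sum(t^3 - t) = 90.
        Var[W] = n(n+1)(2n+1)/24 - sum(t^3-t)/48 = 3900/24 - 90/48 = 160.625.
        z = (W - E[W]) / sqrt(Var[W]) = (30.5 - 39) / 12.6738 = -0.6707.
        Two-sided p = 2*Phi(z) = 0.502427.
Step 6: alpha = 0.1. fail to reject H0.

W+ = 47.5, W- = 30.5, W = min = 30.5, p = 0.502427, fail to reject H0.


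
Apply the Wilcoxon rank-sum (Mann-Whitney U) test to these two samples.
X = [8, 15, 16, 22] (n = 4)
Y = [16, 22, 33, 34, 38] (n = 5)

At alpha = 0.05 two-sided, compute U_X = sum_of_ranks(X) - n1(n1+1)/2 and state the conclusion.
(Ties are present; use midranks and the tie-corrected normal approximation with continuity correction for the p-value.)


Step 1: Combine and sort all 9 observations; assign midranks.
sorted (value, group): (8,X), (15,X), (16,X), (16,Y), (22,X), (22,Y), (33,Y), (34,Y), (38,Y)
ranks: 8->1, 15->2, 16->3.5, 16->3.5, 22->5.5, 22->5.5, 33->7, 34->8, 38->9
Step 2: Rank sum for X: R1 = 1 + 2 + 3.5 + 5.5 = 12.
Step 3: U_X = R1 - n1(n1+1)/2 = 12 - 4*5/2 = 12 - 10 = 2.
       U_Y = n1*n2 - U_X = 20 - 2 = 18.
Step 4: Ties are present, so use the tie-corrected normal approximation (with continuity correction) for the p-value.
Step 5: p-value = 0.063937; compare to alpha = 0.05. fail to reject H0.

U_X = 2, p = 0.063937, fail to reject H0 at alpha = 0.05.


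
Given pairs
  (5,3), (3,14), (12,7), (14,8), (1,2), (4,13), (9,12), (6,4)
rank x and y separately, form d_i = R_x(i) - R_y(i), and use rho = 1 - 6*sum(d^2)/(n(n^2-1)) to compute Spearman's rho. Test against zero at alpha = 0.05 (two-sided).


Step 1: Rank x and y separately (midranks; no ties here).
rank(x): 5->4, 3->2, 12->7, 14->8, 1->1, 4->3, 9->6, 6->5
rank(y): 3->2, 14->8, 7->4, 8->5, 2->1, 13->7, 12->6, 4->3
Step 2: d_i = R_x(i) - R_y(i); compute d_i^2.
  (4-2)^2=4, (2-8)^2=36, (7-4)^2=9, (8-5)^2=9, (1-1)^2=0, (3-7)^2=16, (6-6)^2=0, (5-3)^2=4
sum(d^2) = 78.
Step 3: rho = 1 - 6*78 / (8*(8^2 - 1)) = 1 - 468/504 = 0.071429.
Step 4: Under H0, t = rho * sqrt((n-2)/(1-rho^2)) = 0.1754 ~ t(6).
Step 5: Two-sided p-value from the t-distribution with 6 df = 0.866526.
Step 6: alpha = 0.05. fail to reject H0.

rho = 0.0714, p = 0.866526, fail to reject H0 at alpha = 0.05.


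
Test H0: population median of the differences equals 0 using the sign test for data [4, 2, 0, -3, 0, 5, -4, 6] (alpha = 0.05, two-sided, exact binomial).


Step 1: Discard zero differences. Original n = 8; n_eff = number of nonzero differences = 6.
Nonzero differences (with sign): +4, +2, -3, +5, -4, +6
Step 2: Count signs: positive = 4, negative = 2.
Step 3: Under H0: P(positive) = 0.5, so the number of positives S ~ Bin(6, 0.5).
Step 4: Two-sided exact p-value = sum of Bin(6,0.5) probabilities at or below the observed probability = 0.687500.
Step 5: alpha = 0.05. fail to reject H0.

n_eff = 6, pos = 4, neg = 2, p = 0.687500, fail to reject H0.


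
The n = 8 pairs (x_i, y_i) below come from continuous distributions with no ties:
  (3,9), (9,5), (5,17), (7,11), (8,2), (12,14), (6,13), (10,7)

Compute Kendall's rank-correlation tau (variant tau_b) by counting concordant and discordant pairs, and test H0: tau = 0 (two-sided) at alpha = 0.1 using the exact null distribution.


Step 1: Enumerate the 28 unordered pairs (i,j) with i<j and classify each by sign(x_j-x_i) * sign(y_j-y_i).
  (1,2):dx=+6,dy=-4->D; (1,3):dx=+2,dy=+8->C; (1,4):dx=+4,dy=+2->C; (1,5):dx=+5,dy=-7->D
  (1,6):dx=+9,dy=+5->C; (1,7):dx=+3,dy=+4->C; (1,8):dx=+7,dy=-2->D; (2,3):dx=-4,dy=+12->D
  (2,4):dx=-2,dy=+6->D; (2,5):dx=-1,dy=-3->C; (2,6):dx=+3,dy=+9->C; (2,7):dx=-3,dy=+8->D
  (2,8):dx=+1,dy=+2->C; (3,4):dx=+2,dy=-6->D; (3,5):dx=+3,dy=-15->D; (3,6):dx=+7,dy=-3->D
  (3,7):dx=+1,dy=-4->D; (3,8):dx=+5,dy=-10->D; (4,5):dx=+1,dy=-9->D; (4,6):dx=+5,dy=+3->C
  (4,7):dx=-1,dy=+2->D; (4,8):dx=+3,dy=-4->D; (5,6):dx=+4,dy=+12->C; (5,7):dx=-2,dy=+11->D
  (5,8):dx=+2,dy=+5->C; (6,7):dx=-6,dy=-1->C; (6,8):dx=-2,dy=-7->C; (7,8):dx=+4,dy=-6->D
Step 2: C = 12, D = 16, total pairs = 28.
Step 3: tau = (C - D)/(n(n-1)/2) = (12 - 16)/28 = -0.142857.
Step 4: Exact two-sided p-value (enumerate n! = 40320 permutations of y under H0): p = 0.719544.
Step 5: alpha = 0.1. fail to reject H0.

tau_b = -0.1429 (C=12, D=16), p = 0.719544, fail to reject H0.


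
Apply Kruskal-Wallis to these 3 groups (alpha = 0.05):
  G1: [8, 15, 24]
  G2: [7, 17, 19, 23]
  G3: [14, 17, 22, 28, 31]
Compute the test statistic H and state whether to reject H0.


Step 1: Combine all N = 12 observations and assign midranks.
sorted (value, group, rank): (7,G2,1), (8,G1,2), (14,G3,3), (15,G1,4), (17,G2,5.5), (17,G3,5.5), (19,G2,7), (22,G3,8), (23,G2,9), (24,G1,10), (28,G3,11), (31,G3,12)
Step 2: Sum ranks within each group.
R_1 = 16 (n_1 = 3)
R_2 = 22.5 (n_2 = 4)
R_3 = 39.5 (n_3 = 5)
Step 3: H = 12/(N(N+1)) * sum(R_i^2/n_i) - 3(N+1)
     = 12/(12*13) * (16^2/3 + 22.5^2/4 + 39.5^2/5) - 3*13
     = 0.076923 * 523.946 - 39
     = 1.303526.
Step 4: Ties present; correction factor C = 1 - 6/(12^3 - 12) = 0.996503. Corrected H = 1.303526 / 0.996503 = 1.308099.
Step 5: Under H0, H ~ chi^2(2); p-value = 0.519936.
Step 6: alpha = 0.05. fail to reject H0.

H = 1.3081, df = 2, p = 0.519936, fail to reject H0.


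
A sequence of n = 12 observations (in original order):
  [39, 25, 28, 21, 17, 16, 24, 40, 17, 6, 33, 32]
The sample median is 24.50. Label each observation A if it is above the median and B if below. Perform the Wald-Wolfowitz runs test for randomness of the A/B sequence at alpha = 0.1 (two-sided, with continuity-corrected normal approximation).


Step 1: Compute median = 24.50; label A = above, B = below.
Labels in order: AAABBBBABBAA  (n_A = 6, n_B = 6)
Step 2: Count runs R = 5.
Step 3: Under H0 (random ordering), E[R] = 2*n_A*n_B/(n_A+n_B) + 1 = 2*6*6/12 + 1 = 7.0000.
        Var[R] = 2*n_A*n_B*(2*n_A*n_B - n_A - n_B) / ((n_A+n_B)^2 * (n_A+n_B-1)) = 4320/1584 = 2.7273.
        SD[R] = 1.6514.
Step 4: Continuity-corrected z = (R + 0.5 - E[R]) / SD[R] = (5 + 0.5 - 7.0000) / 1.6514 = -0.9083.
Step 5: Two-sided p-value via normal approximation = 2*(1 - Phi(|z|)) = 0.363722.
Step 6: alpha = 0.1. fail to reject H0.

R = 5, z = -0.9083, p = 0.363722, fail to reject H0.


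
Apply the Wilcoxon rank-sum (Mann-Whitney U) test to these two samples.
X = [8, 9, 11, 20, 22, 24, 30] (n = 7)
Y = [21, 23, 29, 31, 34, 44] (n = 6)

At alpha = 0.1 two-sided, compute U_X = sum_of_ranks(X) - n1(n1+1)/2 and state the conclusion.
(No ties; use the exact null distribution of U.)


Step 1: Combine and sort all 13 observations; assign midranks.
sorted (value, group): (8,X), (9,X), (11,X), (20,X), (21,Y), (22,X), (23,Y), (24,X), (29,Y), (30,X), (31,Y), (34,Y), (44,Y)
ranks: 8->1, 9->2, 11->3, 20->4, 21->5, 22->6, 23->7, 24->8, 29->9, 30->10, 31->11, 34->12, 44->13
Step 2: Rank sum for X: R1 = 1 + 2 + 3 + 4 + 6 + 8 + 10 = 34.
Step 3: U_X = R1 - n1(n1+1)/2 = 34 - 7*8/2 = 34 - 28 = 6.
       U_Y = n1*n2 - U_X = 42 - 6 = 36.
Step 4: No ties, so the exact null distribution of U (based on enumerating the C(13,7) = 1716 equally likely rank assignments) gives the two-sided p-value.
Step 5: p-value = 0.034965; compare to alpha = 0.1. reject H0.

U_X = 6, p = 0.034965, reject H0 at alpha = 0.1.


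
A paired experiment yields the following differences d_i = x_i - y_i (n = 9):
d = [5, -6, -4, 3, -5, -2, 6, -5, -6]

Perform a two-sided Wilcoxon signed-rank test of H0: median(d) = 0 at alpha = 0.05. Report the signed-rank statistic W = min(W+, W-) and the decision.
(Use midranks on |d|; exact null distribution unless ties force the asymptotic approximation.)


Step 1: Drop any zero differences (none here) and take |d_i|.
|d| = [5, 6, 4, 3, 5, 2, 6, 5, 6]
Step 2: Midrank |d_i| (ties get averaged ranks).
ranks: |5|->5, |6|->8, |4|->3, |3|->2, |5|->5, |2|->1, |6|->8, |5|->5, |6|->8
Step 3: Attach original signs; sum ranks with positive sign and with negative sign.
W+ = 5 + 2 + 8 = 15
W- = 8 + 3 + 5 + 1 + 5 + 8 = 30
(Check: W+ + W- = 45 should equal n(n+1)/2 = 45.)
Step 4: Test statistic W = min(W+, W-) = 15.
Step 5: Ties in |d|, so use the tie-corrected normal approximation.
        E[W] = n(n+1)/4 = 9*10/4 = 22.5.
        Tie groups: |d|=5 (t=3), |d|=6 (t=3); sum(t^3 - t) = 48.
        Var[W] = n(n+1)(2n+1)/24 - sum(t^3-t)/48 = 1710/24 - 48/48 = 70.25.
        z = (W - E[W]) / sqrt(Var[W]) = (15 - 22.5) / 8.3815 = -0.8948.
        Two-sided p = 2*Phi(z) = 0.370881.
Step 6: alpha = 0.05. fail to reject H0.

W+ = 15, W- = 30, W = min = 15, p = 0.370881, fail to reject H0.


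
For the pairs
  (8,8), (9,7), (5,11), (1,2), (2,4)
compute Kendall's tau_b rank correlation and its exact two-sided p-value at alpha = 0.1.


Step 1: Enumerate the 10 unordered pairs (i,j) with i<j and classify each by sign(x_j-x_i) * sign(y_j-y_i).
  (1,2):dx=+1,dy=-1->D; (1,3):dx=-3,dy=+3->D; (1,4):dx=-7,dy=-6->C; (1,5):dx=-6,dy=-4->C
  (2,3):dx=-4,dy=+4->D; (2,4):dx=-8,dy=-5->C; (2,5):dx=-7,dy=-3->C; (3,4):dx=-4,dy=-9->C
  (3,5):dx=-3,dy=-7->C; (4,5):dx=+1,dy=+2->C
Step 2: C = 7, D = 3, total pairs = 10.
Step 3: tau = (C - D)/(n(n-1)/2) = (7 - 3)/10 = 0.400000.
Step 4: Exact two-sided p-value (enumerate n! = 120 permutations of y under H0): p = 0.483333.
Step 5: alpha = 0.1. fail to reject H0.

tau_b = 0.4000 (C=7, D=3), p = 0.483333, fail to reject H0.


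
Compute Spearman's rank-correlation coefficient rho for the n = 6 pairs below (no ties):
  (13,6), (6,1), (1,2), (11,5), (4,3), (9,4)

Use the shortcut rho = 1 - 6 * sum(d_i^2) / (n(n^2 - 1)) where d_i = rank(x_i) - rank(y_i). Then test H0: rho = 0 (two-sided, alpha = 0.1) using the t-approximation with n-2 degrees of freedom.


Step 1: Rank x and y separately (midranks; no ties here).
rank(x): 13->6, 6->3, 1->1, 11->5, 4->2, 9->4
rank(y): 6->6, 1->1, 2->2, 5->5, 3->3, 4->4
Step 2: d_i = R_x(i) - R_y(i); compute d_i^2.
  (6-6)^2=0, (3-1)^2=4, (1-2)^2=1, (5-5)^2=0, (2-3)^2=1, (4-4)^2=0
sum(d^2) = 6.
Step 3: rho = 1 - 6*6 / (6*(6^2 - 1)) = 1 - 36/210 = 0.828571.
Step 4: Under H0, t = rho * sqrt((n-2)/(1-rho^2)) = 2.9598 ~ t(4).
Step 5: Two-sided p-value from the t-distribution with 4 df = 0.041563.
Step 6: alpha = 0.1. reject H0.

rho = 0.8286, p = 0.041563, reject H0 at alpha = 0.1.


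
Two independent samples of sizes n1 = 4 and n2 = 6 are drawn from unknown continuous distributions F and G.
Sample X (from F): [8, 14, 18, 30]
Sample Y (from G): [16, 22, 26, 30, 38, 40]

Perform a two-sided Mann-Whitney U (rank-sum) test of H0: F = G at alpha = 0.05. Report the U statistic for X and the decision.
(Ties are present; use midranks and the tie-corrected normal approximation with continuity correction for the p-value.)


Step 1: Combine and sort all 10 observations; assign midranks.
sorted (value, group): (8,X), (14,X), (16,Y), (18,X), (22,Y), (26,Y), (30,X), (30,Y), (38,Y), (40,Y)
ranks: 8->1, 14->2, 16->3, 18->4, 22->5, 26->6, 30->7.5, 30->7.5, 38->9, 40->10
Step 2: Rank sum for X: R1 = 1 + 2 + 4 + 7.5 = 14.5.
Step 3: U_X = R1 - n1(n1+1)/2 = 14.5 - 4*5/2 = 14.5 - 10 = 4.5.
       U_Y = n1*n2 - U_X = 24 - 4.5 = 19.5.
Step 4: Ties are present, so use the tie-corrected normal approximation (with continuity correction) for the p-value.
Step 5: p-value = 0.134407; compare to alpha = 0.05. fail to reject H0.

U_X = 4.5, p = 0.134407, fail to reject H0 at alpha = 0.05.


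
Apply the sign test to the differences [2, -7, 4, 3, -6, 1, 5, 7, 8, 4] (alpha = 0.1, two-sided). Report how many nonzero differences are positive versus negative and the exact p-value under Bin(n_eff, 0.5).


Step 1: Discard zero differences. Original n = 10; n_eff = number of nonzero differences = 10.
Nonzero differences (with sign): +2, -7, +4, +3, -6, +1, +5, +7, +8, +4
Step 2: Count signs: positive = 8, negative = 2.
Step 3: Under H0: P(positive) = 0.5, so the number of positives S ~ Bin(10, 0.5).
Step 4: Two-sided exact p-value = sum of Bin(10,0.5) probabilities at or below the observed probability = 0.109375.
Step 5: alpha = 0.1. fail to reject H0.

n_eff = 10, pos = 8, neg = 2, p = 0.109375, fail to reject H0.


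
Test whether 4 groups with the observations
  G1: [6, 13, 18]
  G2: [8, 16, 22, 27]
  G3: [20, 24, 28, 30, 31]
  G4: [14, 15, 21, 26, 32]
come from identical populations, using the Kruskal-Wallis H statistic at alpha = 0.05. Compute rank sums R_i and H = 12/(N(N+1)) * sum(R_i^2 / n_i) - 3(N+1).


Step 1: Combine all N = 17 observations and assign midranks.
sorted (value, group, rank): (6,G1,1), (8,G2,2), (13,G1,3), (14,G4,4), (15,G4,5), (16,G2,6), (18,G1,7), (20,G3,8), (21,G4,9), (22,G2,10), (24,G3,11), (26,G4,12), (27,G2,13), (28,G3,14), (30,G3,15), (31,G3,16), (32,G4,17)
Step 2: Sum ranks within each group.
R_1 = 11 (n_1 = 3)
R_2 = 31 (n_2 = 4)
R_3 = 64 (n_3 = 5)
R_4 = 47 (n_4 = 5)
Step 3: H = 12/(N(N+1)) * sum(R_i^2/n_i) - 3(N+1)
     = 12/(17*18) * (11^2/3 + 31^2/4 + 64^2/5 + 47^2/5) - 3*18
     = 0.039216 * 1541.58 - 54
     = 6.454248.
Step 4: No ties, so H is used without correction.
Step 5: Under H0, H ~ chi^2(3); p-value = 0.091484.
Step 6: alpha = 0.05. fail to reject H0.

H = 6.4542, df = 3, p = 0.091484, fail to reject H0.


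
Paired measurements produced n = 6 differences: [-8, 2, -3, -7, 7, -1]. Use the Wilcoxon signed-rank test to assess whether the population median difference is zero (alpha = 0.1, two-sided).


Step 1: Drop any zero differences (none here) and take |d_i|.
|d| = [8, 2, 3, 7, 7, 1]
Step 2: Midrank |d_i| (ties get averaged ranks).
ranks: |8|->6, |2|->2, |3|->3, |7|->4.5, |7|->4.5, |1|->1
Step 3: Attach original signs; sum ranks with positive sign and with negative sign.
W+ = 2 + 4.5 = 6.5
W- = 6 + 3 + 4.5 + 1 = 14.5
(Check: W+ + W- = 21 should equal n(n+1)/2 = 21.)
Step 4: Test statistic W = min(W+, W-) = 6.5.
Step 5: Ties in |d|, so use the tie-corrected normal approximation.
        E[W] = n(n+1)/4 = 6*7/4 = 10.5.
        Tie groups: |d|=7 (t=2); sum(t^3 - t) = 6.
        Var[W] = n(n+1)(2n+1)/24 - sum(t^3-t)/48 = 546/24 - 6/48 = 22.625.
        z = (W - E[W]) / sqrt(Var[W]) = (6.5 - 10.5) / 4.7566 = -0.8409.
        Two-sided p = 2*Phi(z) = 0.400381.
Step 6: alpha = 0.1. fail to reject H0.

W+ = 6.5, W- = 14.5, W = min = 6.5, p = 0.400381, fail to reject H0.


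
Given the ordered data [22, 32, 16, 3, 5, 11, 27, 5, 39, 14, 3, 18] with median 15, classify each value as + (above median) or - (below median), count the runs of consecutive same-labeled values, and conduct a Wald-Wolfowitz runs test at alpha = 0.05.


Step 1: Compute median = 15; label A = above, B = below.
Labels in order: AAABBBABABBA  (n_A = 6, n_B = 6)
Step 2: Count runs R = 7.
Step 3: Under H0 (random ordering), E[R] = 2*n_A*n_B/(n_A+n_B) + 1 = 2*6*6/12 + 1 = 7.0000.
        Var[R] = 2*n_A*n_B*(2*n_A*n_B - n_A - n_B) / ((n_A+n_B)^2 * (n_A+n_B-1)) = 4320/1584 = 2.7273.
        SD[R] = 1.6514.
Step 4: R = E[R], so z = 0 with no continuity correction.
Step 5: Two-sided p-value via normal approximation = 2*(1 - Phi(|z|)) = 1.000000.
Step 6: alpha = 0.05. fail to reject H0.

R = 7, z = 0.0000, p = 1.000000, fail to reject H0.


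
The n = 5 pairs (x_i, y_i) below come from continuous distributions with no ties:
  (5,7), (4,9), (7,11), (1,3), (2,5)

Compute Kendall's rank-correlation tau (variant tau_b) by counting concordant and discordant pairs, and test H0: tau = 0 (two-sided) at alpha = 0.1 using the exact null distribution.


Step 1: Enumerate the 10 unordered pairs (i,j) with i<j and classify each by sign(x_j-x_i) * sign(y_j-y_i).
  (1,2):dx=-1,dy=+2->D; (1,3):dx=+2,dy=+4->C; (1,4):dx=-4,dy=-4->C; (1,5):dx=-3,dy=-2->C
  (2,3):dx=+3,dy=+2->C; (2,4):dx=-3,dy=-6->C; (2,5):dx=-2,dy=-4->C; (3,4):dx=-6,dy=-8->C
  (3,5):dx=-5,dy=-6->C; (4,5):dx=+1,dy=+2->C
Step 2: C = 9, D = 1, total pairs = 10.
Step 3: tau = (C - D)/(n(n-1)/2) = (9 - 1)/10 = 0.800000.
Step 4: Exact two-sided p-value (enumerate n! = 120 permutations of y under H0): p = 0.083333.
Step 5: alpha = 0.1. reject H0.

tau_b = 0.8000 (C=9, D=1), p = 0.083333, reject H0.


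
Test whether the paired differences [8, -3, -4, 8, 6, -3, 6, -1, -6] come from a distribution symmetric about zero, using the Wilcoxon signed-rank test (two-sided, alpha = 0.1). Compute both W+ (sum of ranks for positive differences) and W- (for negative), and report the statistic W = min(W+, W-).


Step 1: Drop any zero differences (none here) and take |d_i|.
|d| = [8, 3, 4, 8, 6, 3, 6, 1, 6]
Step 2: Midrank |d_i| (ties get averaged ranks).
ranks: |8|->8.5, |3|->2.5, |4|->4, |8|->8.5, |6|->6, |3|->2.5, |6|->6, |1|->1, |6|->6
Step 3: Attach original signs; sum ranks with positive sign and with negative sign.
W+ = 8.5 + 8.5 + 6 + 6 = 29
W- = 2.5 + 4 + 2.5 + 1 + 6 = 16
(Check: W+ + W- = 45 should equal n(n+1)/2 = 45.)
Step 4: Test statistic W = min(W+, W-) = 16.
Step 5: Ties in |d|, so use the tie-corrected normal approximation.
        E[W] = n(n+1)/4 = 9*10/4 = 22.5.
        Tie groups: |d|=3 (t=2), |d|=6 (t=3), |d|=8 (t=2); sum(t^3 - t) = 36.
        Var[W] = n(n+1)(2n+1)/24 - sum(t^3-t)/48 = 1710/24 - 36/48 = 70.5.
        z = (W - E[W]) / sqrt(Var[W]) = (16 - 22.5) / 8.3964 = -0.7741.
        Two-sided p = 2*Phi(z) = 0.438849.
Step 6: alpha = 0.1. fail to reject H0.

W+ = 29, W- = 16, W = min = 16, p = 0.438849, fail to reject H0.


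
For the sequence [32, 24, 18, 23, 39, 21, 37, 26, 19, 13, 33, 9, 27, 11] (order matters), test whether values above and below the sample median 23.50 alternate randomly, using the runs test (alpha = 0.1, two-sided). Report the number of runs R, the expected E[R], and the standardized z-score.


Step 1: Compute median = 23.50; label A = above, B = below.
Labels in order: AABBABAABBABAB  (n_A = 7, n_B = 7)
Step 2: Count runs R = 10.
Step 3: Under H0 (random ordering), E[R] = 2*n_A*n_B/(n_A+n_B) + 1 = 2*7*7/14 + 1 = 8.0000.
        Var[R] = 2*n_A*n_B*(2*n_A*n_B - n_A - n_B) / ((n_A+n_B)^2 * (n_A+n_B-1)) = 8232/2548 = 3.2308.
        SD[R] = 1.7974.
Step 4: Continuity-corrected z = (R - 0.5 - E[R]) / SD[R] = (10 - 0.5 - 8.0000) / 1.7974 = 0.8345.
Step 5: Two-sided p-value via normal approximation = 2*(1 - Phi(|z|)) = 0.403986.
Step 6: alpha = 0.1. fail to reject H0.

R = 10, z = 0.8345, p = 0.403986, fail to reject H0.


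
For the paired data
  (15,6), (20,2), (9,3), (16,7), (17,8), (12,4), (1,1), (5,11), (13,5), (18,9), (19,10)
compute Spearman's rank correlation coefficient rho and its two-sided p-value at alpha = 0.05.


Step 1: Rank x and y separately (midranks; no ties here).
rank(x): 15->6, 20->11, 9->3, 16->7, 17->8, 12->4, 1->1, 5->2, 13->5, 18->9, 19->10
rank(y): 6->6, 2->2, 3->3, 7->7, 8->8, 4->4, 1->1, 11->11, 5->5, 9->9, 10->10
Step 2: d_i = R_x(i) - R_y(i); compute d_i^2.
  (6-6)^2=0, (11-2)^2=81, (3-3)^2=0, (7-7)^2=0, (8-8)^2=0, (4-4)^2=0, (1-1)^2=0, (2-11)^2=81, (5-5)^2=0, (9-9)^2=0, (10-10)^2=0
sum(d^2) = 162.
Step 3: rho = 1 - 6*162 / (11*(11^2 - 1)) = 1 - 972/1320 = 0.263636.
Step 4: Under H0, t = rho * sqrt((n-2)/(1-rho^2)) = 0.8199 ~ t(9).
Step 5: Two-sided p-value from the t-distribution with 9 df = 0.433441.
Step 6: alpha = 0.05. fail to reject H0.

rho = 0.2636, p = 0.433441, fail to reject H0 at alpha = 0.05.


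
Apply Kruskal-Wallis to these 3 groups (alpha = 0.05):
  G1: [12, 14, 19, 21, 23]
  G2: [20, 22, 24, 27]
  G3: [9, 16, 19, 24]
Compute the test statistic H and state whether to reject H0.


Step 1: Combine all N = 13 observations and assign midranks.
sorted (value, group, rank): (9,G3,1), (12,G1,2), (14,G1,3), (16,G3,4), (19,G1,5.5), (19,G3,5.5), (20,G2,7), (21,G1,8), (22,G2,9), (23,G1,10), (24,G2,11.5), (24,G3,11.5), (27,G2,13)
Step 2: Sum ranks within each group.
R_1 = 28.5 (n_1 = 5)
R_2 = 40.5 (n_2 = 4)
R_3 = 22 (n_3 = 4)
Step 3: H = 12/(N(N+1)) * sum(R_i^2/n_i) - 3(N+1)
     = 12/(13*14) * (28.5^2/5 + 40.5^2/4 + 22^2/4) - 3*14
     = 0.065934 * 693.513 - 42
     = 3.726099.
Step 4: Ties present; correction factor C = 1 - 12/(13^3 - 13) = 0.994505. Corrected H = 3.726099 / 0.994505 = 3.746685.
Step 5: Under H0, H ~ chi^2(2); p-value = 0.153609.
Step 6: alpha = 0.05. fail to reject H0.

H = 3.7467, df = 2, p = 0.153609, fail to reject H0.


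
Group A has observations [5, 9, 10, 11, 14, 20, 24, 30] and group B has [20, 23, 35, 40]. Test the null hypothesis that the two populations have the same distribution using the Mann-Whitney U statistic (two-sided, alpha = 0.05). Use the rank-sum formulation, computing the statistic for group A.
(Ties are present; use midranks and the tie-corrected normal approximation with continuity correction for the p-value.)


Step 1: Combine and sort all 12 observations; assign midranks.
sorted (value, group): (5,X), (9,X), (10,X), (11,X), (14,X), (20,X), (20,Y), (23,Y), (24,X), (30,X), (35,Y), (40,Y)
ranks: 5->1, 9->2, 10->3, 11->4, 14->5, 20->6.5, 20->6.5, 23->8, 24->9, 30->10, 35->11, 40->12
Step 2: Rank sum for X: R1 = 1 + 2 + 3 + 4 + 5 + 6.5 + 9 + 10 = 40.5.
Step 3: U_X = R1 - n1(n1+1)/2 = 40.5 - 8*9/2 = 40.5 - 36 = 4.5.
       U_Y = n1*n2 - U_X = 32 - 4.5 = 27.5.
Step 4: Ties are present, so use the tie-corrected normal approximation (with continuity correction) for the p-value.
Step 5: p-value = 0.061271; compare to alpha = 0.05. fail to reject H0.

U_X = 4.5, p = 0.061271, fail to reject H0 at alpha = 0.05.


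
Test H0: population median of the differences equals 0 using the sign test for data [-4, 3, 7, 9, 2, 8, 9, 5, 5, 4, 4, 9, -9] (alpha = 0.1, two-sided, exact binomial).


Step 1: Discard zero differences. Original n = 13; n_eff = number of nonzero differences = 13.
Nonzero differences (with sign): -4, +3, +7, +9, +2, +8, +9, +5, +5, +4, +4, +9, -9
Step 2: Count signs: positive = 11, negative = 2.
Step 3: Under H0: P(positive) = 0.5, so the number of positives S ~ Bin(13, 0.5).
Step 4: Two-sided exact p-value = sum of Bin(13,0.5) probabilities at or below the observed probability = 0.022461.
Step 5: alpha = 0.1. reject H0.

n_eff = 13, pos = 11, neg = 2, p = 0.022461, reject H0.


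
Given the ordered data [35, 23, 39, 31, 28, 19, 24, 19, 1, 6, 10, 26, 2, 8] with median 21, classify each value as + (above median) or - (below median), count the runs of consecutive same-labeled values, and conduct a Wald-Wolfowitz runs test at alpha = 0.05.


Step 1: Compute median = 21; label A = above, B = below.
Labels in order: AAAAABABBBBABB  (n_A = 7, n_B = 7)
Step 2: Count runs R = 6.
Step 3: Under H0 (random ordering), E[R] = 2*n_A*n_B/(n_A+n_B) + 1 = 2*7*7/14 + 1 = 8.0000.
        Var[R] = 2*n_A*n_B*(2*n_A*n_B - n_A - n_B) / ((n_A+n_B)^2 * (n_A+n_B-1)) = 8232/2548 = 3.2308.
        SD[R] = 1.7974.
Step 4: Continuity-corrected z = (R + 0.5 - E[R]) / SD[R] = (6 + 0.5 - 8.0000) / 1.7974 = -0.8345.
Step 5: Two-sided p-value via normal approximation = 2*(1 - Phi(|z|)) = 0.403986.
Step 6: alpha = 0.05. fail to reject H0.

R = 6, z = -0.8345, p = 0.403986, fail to reject H0.


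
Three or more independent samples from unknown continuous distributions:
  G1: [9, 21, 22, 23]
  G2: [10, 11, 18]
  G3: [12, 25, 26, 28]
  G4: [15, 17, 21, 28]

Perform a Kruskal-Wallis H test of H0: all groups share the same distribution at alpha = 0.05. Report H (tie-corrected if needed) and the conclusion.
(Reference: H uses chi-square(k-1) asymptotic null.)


Step 1: Combine all N = 15 observations and assign midranks.
sorted (value, group, rank): (9,G1,1), (10,G2,2), (11,G2,3), (12,G3,4), (15,G4,5), (17,G4,6), (18,G2,7), (21,G1,8.5), (21,G4,8.5), (22,G1,10), (23,G1,11), (25,G3,12), (26,G3,13), (28,G3,14.5), (28,G4,14.5)
Step 2: Sum ranks within each group.
R_1 = 30.5 (n_1 = 4)
R_2 = 12 (n_2 = 3)
R_3 = 43.5 (n_3 = 4)
R_4 = 34 (n_4 = 4)
Step 3: H = 12/(N(N+1)) * sum(R_i^2/n_i) - 3(N+1)
     = 12/(15*16) * (30.5^2/4 + 12^2/3 + 43.5^2/4 + 34^2/4) - 3*16
     = 0.050000 * 1042.62 - 48
     = 4.131250.
Step 4: Ties present; correction factor C = 1 - 12/(15^3 - 15) = 0.996429. Corrected H = 4.131250 / 0.996429 = 4.146057.
Step 5: Under H0, H ~ chi^2(3); p-value = 0.246118.
Step 6: alpha = 0.05. fail to reject H0.

H = 4.1461, df = 3, p = 0.246118, fail to reject H0.


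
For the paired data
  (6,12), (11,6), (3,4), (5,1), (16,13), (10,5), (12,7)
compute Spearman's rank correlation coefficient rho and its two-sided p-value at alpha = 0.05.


Step 1: Rank x and y separately (midranks; no ties here).
rank(x): 6->3, 11->5, 3->1, 5->2, 16->7, 10->4, 12->6
rank(y): 12->6, 6->4, 4->2, 1->1, 13->7, 5->3, 7->5
Step 2: d_i = R_x(i) - R_y(i); compute d_i^2.
  (3-6)^2=9, (5-4)^2=1, (1-2)^2=1, (2-1)^2=1, (7-7)^2=0, (4-3)^2=1, (6-5)^2=1
sum(d^2) = 14.
Step 3: rho = 1 - 6*14 / (7*(7^2 - 1)) = 1 - 84/336 = 0.750000.
Step 4: Under H0, t = rho * sqrt((n-2)/(1-rho^2)) = 2.5355 ~ t(5).
Step 5: Two-sided p-value from the t-distribution with 5 df = 0.052181.
Step 6: alpha = 0.05. fail to reject H0.

rho = 0.7500, p = 0.052181, fail to reject H0 at alpha = 0.05.


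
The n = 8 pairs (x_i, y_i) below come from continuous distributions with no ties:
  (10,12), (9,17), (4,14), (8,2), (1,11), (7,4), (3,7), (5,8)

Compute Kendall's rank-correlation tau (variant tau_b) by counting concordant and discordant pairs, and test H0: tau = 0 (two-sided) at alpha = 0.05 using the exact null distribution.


Step 1: Enumerate the 28 unordered pairs (i,j) with i<j and classify each by sign(x_j-x_i) * sign(y_j-y_i).
  (1,2):dx=-1,dy=+5->D; (1,3):dx=-6,dy=+2->D; (1,4):dx=-2,dy=-10->C; (1,5):dx=-9,dy=-1->C
  (1,6):dx=-3,dy=-8->C; (1,7):dx=-7,dy=-5->C; (1,8):dx=-5,dy=-4->C; (2,3):dx=-5,dy=-3->C
  (2,4):dx=-1,dy=-15->C; (2,5):dx=-8,dy=-6->C; (2,6):dx=-2,dy=-13->C; (2,7):dx=-6,dy=-10->C
  (2,8):dx=-4,dy=-9->C; (3,4):dx=+4,dy=-12->D; (3,5):dx=-3,dy=-3->C; (3,6):dx=+3,dy=-10->D
  (3,7):dx=-1,dy=-7->C; (3,8):dx=+1,dy=-6->D; (4,5):dx=-7,dy=+9->D; (4,6):dx=-1,dy=+2->D
  (4,7):dx=-5,dy=+5->D; (4,8):dx=-3,dy=+6->D; (5,6):dx=+6,dy=-7->D; (5,7):dx=+2,dy=-4->D
  (5,8):dx=+4,dy=-3->D; (6,7):dx=-4,dy=+3->D; (6,8):dx=-2,dy=+4->D; (7,8):dx=+2,dy=+1->C
Step 2: C = 14, D = 14, total pairs = 28.
Step 3: tau = (C - D)/(n(n-1)/2) = (14 - 14)/28 = 0.000000.
Step 4: Exact two-sided p-value (enumerate n! = 40320 permutations of y under H0): p = 1.000000.
Step 5: alpha = 0.05. fail to reject H0.

tau_b = 0.0000 (C=14, D=14), p = 1.000000, fail to reject H0.


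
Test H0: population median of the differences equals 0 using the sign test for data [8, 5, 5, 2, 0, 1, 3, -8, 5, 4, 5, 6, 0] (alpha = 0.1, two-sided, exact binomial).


Step 1: Discard zero differences. Original n = 13; n_eff = number of nonzero differences = 11.
Nonzero differences (with sign): +8, +5, +5, +2, +1, +3, -8, +5, +4, +5, +6
Step 2: Count signs: positive = 10, negative = 1.
Step 3: Under H0: P(positive) = 0.5, so the number of positives S ~ Bin(11, 0.5).
Step 4: Two-sided exact p-value = sum of Bin(11,0.5) probabilities at or below the observed probability = 0.011719.
Step 5: alpha = 0.1. reject H0.

n_eff = 11, pos = 10, neg = 1, p = 0.011719, reject H0.


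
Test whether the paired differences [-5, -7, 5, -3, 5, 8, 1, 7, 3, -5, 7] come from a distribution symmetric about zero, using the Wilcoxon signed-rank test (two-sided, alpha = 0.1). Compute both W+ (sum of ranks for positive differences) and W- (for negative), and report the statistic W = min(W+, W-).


Step 1: Drop any zero differences (none here) and take |d_i|.
|d| = [5, 7, 5, 3, 5, 8, 1, 7, 3, 5, 7]
Step 2: Midrank |d_i| (ties get averaged ranks).
ranks: |5|->5.5, |7|->9, |5|->5.5, |3|->2.5, |5|->5.5, |8|->11, |1|->1, |7|->9, |3|->2.5, |5|->5.5, |7|->9
Step 3: Attach original signs; sum ranks with positive sign and with negative sign.
W+ = 5.5 + 5.5 + 11 + 1 + 9 + 2.5 + 9 = 43.5
W- = 5.5 + 9 + 2.5 + 5.5 = 22.5
(Check: W+ + W- = 66 should equal n(n+1)/2 = 66.)
Step 4: Test statistic W = min(W+, W-) = 22.5.
Step 5: Ties in |d|, so use the tie-corrected normal approximation.
        E[W] = n(n+1)/4 = 11*12/4 = 33.
        Tie groups: |d|=3 (t=2), |d|=5 (t=4), |d|=7 (t=3); sum(t^3 - t) = 90.
        Var[W] = n(n+1)(2n+1)/24 - sum(t^3-t)/48 = 3036/24 - 90/48 = 124.625.
        z = (W - E[W]) / sqrt(Var[W]) = (22.5 - 33) / 11.1636 = -0.9406.
        Two-sided p = 2*Phi(z) = 0.346930.
Step 6: alpha = 0.1. fail to reject H0.

W+ = 43.5, W- = 22.5, W = min = 22.5, p = 0.346930, fail to reject H0.


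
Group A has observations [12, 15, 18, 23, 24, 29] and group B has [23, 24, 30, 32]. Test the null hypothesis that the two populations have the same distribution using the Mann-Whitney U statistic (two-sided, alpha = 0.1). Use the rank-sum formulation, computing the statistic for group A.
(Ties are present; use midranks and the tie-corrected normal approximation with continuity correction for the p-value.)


Step 1: Combine and sort all 10 observations; assign midranks.
sorted (value, group): (12,X), (15,X), (18,X), (23,X), (23,Y), (24,X), (24,Y), (29,X), (30,Y), (32,Y)
ranks: 12->1, 15->2, 18->3, 23->4.5, 23->4.5, 24->6.5, 24->6.5, 29->8, 30->9, 32->10
Step 2: Rank sum for X: R1 = 1 + 2 + 3 + 4.5 + 6.5 + 8 = 25.
Step 3: U_X = R1 - n1(n1+1)/2 = 25 - 6*7/2 = 25 - 21 = 4.
       U_Y = n1*n2 - U_X = 24 - 4 = 20.
Step 4: Ties are present, so use the tie-corrected normal approximation (with continuity correction) for the p-value.
Step 5: p-value = 0.107663; compare to alpha = 0.1. fail to reject H0.

U_X = 4, p = 0.107663, fail to reject H0 at alpha = 0.1.


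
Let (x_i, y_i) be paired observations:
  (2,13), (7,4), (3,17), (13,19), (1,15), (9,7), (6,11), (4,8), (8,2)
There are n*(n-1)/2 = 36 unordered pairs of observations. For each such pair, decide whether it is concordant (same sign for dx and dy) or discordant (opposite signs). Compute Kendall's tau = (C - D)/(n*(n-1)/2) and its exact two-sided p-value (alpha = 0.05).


Step 1: Enumerate the 36 unordered pairs (i,j) with i<j and classify each by sign(x_j-x_i) * sign(y_j-y_i).
  (1,2):dx=+5,dy=-9->D; (1,3):dx=+1,dy=+4->C; (1,4):dx=+11,dy=+6->C; (1,5):dx=-1,dy=+2->D
  (1,6):dx=+7,dy=-6->D; (1,7):dx=+4,dy=-2->D; (1,8):dx=+2,dy=-5->D; (1,9):dx=+6,dy=-11->D
  (2,3):dx=-4,dy=+13->D; (2,4):dx=+6,dy=+15->C; (2,5):dx=-6,dy=+11->D; (2,6):dx=+2,dy=+3->C
  (2,7):dx=-1,dy=+7->D; (2,8):dx=-3,dy=+4->D; (2,9):dx=+1,dy=-2->D; (3,4):dx=+10,dy=+2->C
  (3,5):dx=-2,dy=-2->C; (3,6):dx=+6,dy=-10->D; (3,7):dx=+3,dy=-6->D; (3,8):dx=+1,dy=-9->D
  (3,9):dx=+5,dy=-15->D; (4,5):dx=-12,dy=-4->C; (4,6):dx=-4,dy=-12->C; (4,7):dx=-7,dy=-8->C
  (4,8):dx=-9,dy=-11->C; (4,9):dx=-5,dy=-17->C; (5,6):dx=+8,dy=-8->D; (5,7):dx=+5,dy=-4->D
  (5,8):dx=+3,dy=-7->D; (5,9):dx=+7,dy=-13->D; (6,7):dx=-3,dy=+4->D; (6,8):dx=-5,dy=+1->D
  (6,9):dx=-1,dy=-5->C; (7,8):dx=-2,dy=-3->C; (7,9):dx=+2,dy=-9->D; (8,9):dx=+4,dy=-6->D
Step 2: C = 13, D = 23, total pairs = 36.
Step 3: tau = (C - D)/(n(n-1)/2) = (13 - 23)/36 = -0.277778.
Step 4: Exact two-sided p-value (enumerate n! = 362880 permutations of y under H0): p = 0.358488.
Step 5: alpha = 0.05. fail to reject H0.

tau_b = -0.2778 (C=13, D=23), p = 0.358488, fail to reject H0.


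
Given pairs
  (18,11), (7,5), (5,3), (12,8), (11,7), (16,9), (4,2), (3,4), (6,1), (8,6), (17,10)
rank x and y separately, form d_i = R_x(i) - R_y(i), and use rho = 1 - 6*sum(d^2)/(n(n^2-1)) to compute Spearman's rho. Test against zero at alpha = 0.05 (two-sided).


Step 1: Rank x and y separately (midranks; no ties here).
rank(x): 18->11, 7->5, 5->3, 12->8, 11->7, 16->9, 4->2, 3->1, 6->4, 8->6, 17->10
rank(y): 11->11, 5->5, 3->3, 8->8, 7->7, 9->9, 2->2, 4->4, 1->1, 6->6, 10->10
Step 2: d_i = R_x(i) - R_y(i); compute d_i^2.
  (11-11)^2=0, (5-5)^2=0, (3-3)^2=0, (8-8)^2=0, (7-7)^2=0, (9-9)^2=0, (2-2)^2=0, (1-4)^2=9, (4-1)^2=9, (6-6)^2=0, (10-10)^2=0
sum(d^2) = 18.
Step 3: rho = 1 - 6*18 / (11*(11^2 - 1)) = 1 - 108/1320 = 0.918182.
Step 4: Under H0, t = rho * sqrt((n-2)/(1-rho^2)) = 6.9531 ~ t(9).
Step 5: Two-sided p-value from the t-distribution with 9 df = 0.000067.
Step 6: alpha = 0.05. reject H0.

rho = 0.9182, p = 0.000067, reject H0 at alpha = 0.05.


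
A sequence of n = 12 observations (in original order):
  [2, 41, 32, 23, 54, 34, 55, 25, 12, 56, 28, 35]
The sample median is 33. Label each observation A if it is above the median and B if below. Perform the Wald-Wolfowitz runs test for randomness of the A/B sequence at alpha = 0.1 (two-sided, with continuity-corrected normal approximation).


Step 1: Compute median = 33; label A = above, B = below.
Labels in order: BABBAAABBABA  (n_A = 6, n_B = 6)
Step 2: Count runs R = 8.
Step 3: Under H0 (random ordering), E[R] = 2*n_A*n_B/(n_A+n_B) + 1 = 2*6*6/12 + 1 = 7.0000.
        Var[R] = 2*n_A*n_B*(2*n_A*n_B - n_A - n_B) / ((n_A+n_B)^2 * (n_A+n_B-1)) = 4320/1584 = 2.7273.
        SD[R] = 1.6514.
Step 4: Continuity-corrected z = (R - 0.5 - E[R]) / SD[R] = (8 - 0.5 - 7.0000) / 1.6514 = 0.3028.
Step 5: Two-sided p-value via normal approximation = 2*(1 - Phi(|z|)) = 0.762069.
Step 6: alpha = 0.1. fail to reject H0.

R = 8, z = 0.3028, p = 0.762069, fail to reject H0.


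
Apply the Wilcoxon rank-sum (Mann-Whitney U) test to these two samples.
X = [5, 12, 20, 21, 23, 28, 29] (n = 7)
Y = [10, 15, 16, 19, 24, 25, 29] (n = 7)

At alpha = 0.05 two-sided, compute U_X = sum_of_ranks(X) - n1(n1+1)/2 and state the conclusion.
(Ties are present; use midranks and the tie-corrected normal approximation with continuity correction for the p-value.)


Step 1: Combine and sort all 14 observations; assign midranks.
sorted (value, group): (5,X), (10,Y), (12,X), (15,Y), (16,Y), (19,Y), (20,X), (21,X), (23,X), (24,Y), (25,Y), (28,X), (29,X), (29,Y)
ranks: 5->1, 10->2, 12->3, 15->4, 16->5, 19->6, 20->7, 21->8, 23->9, 24->10, 25->11, 28->12, 29->13.5, 29->13.5
Step 2: Rank sum for X: R1 = 1 + 3 + 7 + 8 + 9 + 12 + 13.5 = 53.5.
Step 3: U_X = R1 - n1(n1+1)/2 = 53.5 - 7*8/2 = 53.5 - 28 = 25.5.
       U_Y = n1*n2 - U_X = 49 - 25.5 = 23.5.
Step 4: Ties are present, so use the tie-corrected normal approximation (with continuity correction) for the p-value.
Step 5: p-value = 0.949004; compare to alpha = 0.05. fail to reject H0.

U_X = 25.5, p = 0.949004, fail to reject H0 at alpha = 0.05.


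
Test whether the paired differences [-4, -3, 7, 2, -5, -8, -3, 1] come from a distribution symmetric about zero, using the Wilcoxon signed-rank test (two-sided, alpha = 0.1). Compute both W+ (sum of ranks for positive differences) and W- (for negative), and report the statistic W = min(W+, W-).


Step 1: Drop any zero differences (none here) and take |d_i|.
|d| = [4, 3, 7, 2, 5, 8, 3, 1]
Step 2: Midrank |d_i| (ties get averaged ranks).
ranks: |4|->5, |3|->3.5, |7|->7, |2|->2, |5|->6, |8|->8, |3|->3.5, |1|->1
Step 3: Attach original signs; sum ranks with positive sign and with negative sign.
W+ = 7 + 2 + 1 = 10
W- = 5 + 3.5 + 6 + 8 + 3.5 = 26
(Check: W+ + W- = 36 should equal n(n+1)/2 = 36.)
Step 4: Test statistic W = min(W+, W-) = 10.
Step 5: Ties in |d|, so use the tie-corrected normal approximation.
        E[W] = n(n+1)/4 = 8*9/4 = 18.
        Tie groups: |d|=3 (t=2); sum(t^3 - t) = 6.
        Var[W] = n(n+1)(2n+1)/24 - sum(t^3-t)/48 = 1224/24 - 6/48 = 50.875.
        z = (W - E[W]) / sqrt(Var[W]) = (10 - 18) / 7.1327 = -1.1216.
        Two-sided p = 2*Phi(z) = 0.262033.
Step 6: alpha = 0.1. fail to reject H0.

W+ = 10, W- = 26, W = min = 10, p = 0.262033, fail to reject H0.
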